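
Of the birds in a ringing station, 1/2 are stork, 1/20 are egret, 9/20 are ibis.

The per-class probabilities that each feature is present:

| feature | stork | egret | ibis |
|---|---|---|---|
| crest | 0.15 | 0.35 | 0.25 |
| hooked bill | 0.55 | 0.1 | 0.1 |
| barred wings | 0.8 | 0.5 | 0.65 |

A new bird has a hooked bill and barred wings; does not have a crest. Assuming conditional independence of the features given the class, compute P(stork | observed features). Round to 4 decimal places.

0.8881

stork: 0.5 × (1−0.15) × 0.55 × 0.8 = 0.187
egret: 0.05 × (1−0.35) × 0.1 × 0.5 = 0.001625
ibis: 0.45 × (1−0.25) × 0.1 × 0.65 = 0.0219375
P(stork | x) = 0.187 / 0.2105625 ≈ 0.8881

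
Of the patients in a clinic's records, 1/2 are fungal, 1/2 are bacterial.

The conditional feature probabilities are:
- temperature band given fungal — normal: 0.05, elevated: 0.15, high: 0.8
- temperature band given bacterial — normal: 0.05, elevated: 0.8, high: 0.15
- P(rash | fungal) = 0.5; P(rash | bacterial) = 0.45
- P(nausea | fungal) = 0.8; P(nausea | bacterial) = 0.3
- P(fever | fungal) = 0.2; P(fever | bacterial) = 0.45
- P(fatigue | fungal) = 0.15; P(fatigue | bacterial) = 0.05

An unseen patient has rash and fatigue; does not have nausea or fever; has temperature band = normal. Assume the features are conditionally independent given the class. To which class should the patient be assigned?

fungal: 0.5 × 0.05 × 0.5 × (1−0.8) × (1−0.2) × 0.15 = 0.0003
bacterial: 0.5 × 0.05 × 0.45 × (1−0.3) × (1−0.45) × 0.05 = 0.0002165625
Highest score → fungal.

fungal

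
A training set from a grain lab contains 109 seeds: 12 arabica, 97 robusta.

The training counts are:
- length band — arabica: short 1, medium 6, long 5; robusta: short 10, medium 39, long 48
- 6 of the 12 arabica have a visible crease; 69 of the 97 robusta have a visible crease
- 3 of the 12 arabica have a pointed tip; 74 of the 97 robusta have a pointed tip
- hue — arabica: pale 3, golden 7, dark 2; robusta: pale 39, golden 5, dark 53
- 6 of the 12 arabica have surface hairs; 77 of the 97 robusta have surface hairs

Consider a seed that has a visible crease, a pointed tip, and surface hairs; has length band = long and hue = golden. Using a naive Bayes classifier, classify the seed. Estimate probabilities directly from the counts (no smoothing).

arabica: (12/109) × (5/12) × (6/12) × (3/12) × (7/12) × (6/12) ≈ 0.0016724
robusta: (97/109) × (48/97) × (69/97) × (74/97) × (5/97) × (77/97) ≈ 0.00977843
Highest score → robusta.

robusta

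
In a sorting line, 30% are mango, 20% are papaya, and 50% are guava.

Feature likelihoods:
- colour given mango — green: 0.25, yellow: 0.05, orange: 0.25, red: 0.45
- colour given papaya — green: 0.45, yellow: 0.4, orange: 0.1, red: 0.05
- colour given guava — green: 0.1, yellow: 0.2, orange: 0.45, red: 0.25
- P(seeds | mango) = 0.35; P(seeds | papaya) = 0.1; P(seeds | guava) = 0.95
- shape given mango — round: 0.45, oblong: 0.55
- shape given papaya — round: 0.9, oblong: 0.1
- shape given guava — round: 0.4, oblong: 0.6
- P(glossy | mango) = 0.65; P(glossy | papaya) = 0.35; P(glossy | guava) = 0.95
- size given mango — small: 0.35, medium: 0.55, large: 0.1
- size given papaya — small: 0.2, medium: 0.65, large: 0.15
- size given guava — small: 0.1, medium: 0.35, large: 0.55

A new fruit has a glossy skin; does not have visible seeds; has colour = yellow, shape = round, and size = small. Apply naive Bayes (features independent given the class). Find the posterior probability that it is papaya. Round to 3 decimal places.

0.792

mango: 0.3 × 0.05 × (1−0.35) × 0.45 × 0.65 × 0.35 = 0.00099815625
papaya: 0.2 × 0.4 × (1−0.1) × 0.9 × 0.35 × 0.2 = 0.004536
guava: 0.5 × 0.2 × (1−0.95) × 0.4 × 0.95 × 0.1 = 0.00019
P(papaya | x) = 0.004536 / 0.00572415625 ≈ 0.792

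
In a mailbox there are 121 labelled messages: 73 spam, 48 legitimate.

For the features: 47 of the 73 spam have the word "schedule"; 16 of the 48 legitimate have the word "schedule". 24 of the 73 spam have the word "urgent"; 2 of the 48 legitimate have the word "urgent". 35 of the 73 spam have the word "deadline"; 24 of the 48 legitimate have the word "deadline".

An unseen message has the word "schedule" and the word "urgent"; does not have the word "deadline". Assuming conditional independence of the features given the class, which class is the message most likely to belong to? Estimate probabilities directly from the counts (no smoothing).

spam: (73/121) × (47/73) × (24/73) × (38/73) ≈ 0.0664755
legitimate: (48/121) × (16/48) × (2/48) × (24/48) ≈ 0.00275482
Highest score → spam.

spam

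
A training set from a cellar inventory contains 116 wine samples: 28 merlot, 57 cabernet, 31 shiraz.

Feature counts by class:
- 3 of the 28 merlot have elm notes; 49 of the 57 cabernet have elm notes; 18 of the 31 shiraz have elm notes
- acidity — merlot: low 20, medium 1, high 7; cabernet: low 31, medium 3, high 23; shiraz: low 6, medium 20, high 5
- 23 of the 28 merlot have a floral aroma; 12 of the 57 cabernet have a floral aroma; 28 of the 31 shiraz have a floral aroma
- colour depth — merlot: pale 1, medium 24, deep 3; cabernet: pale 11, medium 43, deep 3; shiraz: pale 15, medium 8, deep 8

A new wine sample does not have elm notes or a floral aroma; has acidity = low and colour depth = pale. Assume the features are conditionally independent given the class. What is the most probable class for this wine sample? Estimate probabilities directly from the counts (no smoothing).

merlot: (28/116) × (25/28) × (20/28) × (5/28) × (1/28) ≈ 0.000981766
cabernet: (57/116) × (8/57) × (31/57) × (45/57) × (11/57) ≈ 0.00571445
shiraz: (31/116) × (13/31) × (6/31) × (3/31) × (15/31) ≈ 0.0010157
Highest score → cabernet.

cabernet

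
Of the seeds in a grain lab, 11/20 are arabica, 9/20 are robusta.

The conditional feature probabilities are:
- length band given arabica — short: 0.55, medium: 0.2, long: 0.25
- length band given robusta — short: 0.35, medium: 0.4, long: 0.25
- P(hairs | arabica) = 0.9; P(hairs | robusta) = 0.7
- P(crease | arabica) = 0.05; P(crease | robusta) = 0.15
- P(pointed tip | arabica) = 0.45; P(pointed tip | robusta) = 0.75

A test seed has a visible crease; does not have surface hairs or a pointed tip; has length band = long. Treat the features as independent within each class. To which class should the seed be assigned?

robusta

arabica: 0.55 × 0.25 × (1−0.9) × 0.05 × (1−0.45) = 0.000378125
robusta: 0.45 × 0.25 × (1−0.7) × 0.15 × (1−0.75) = 0.001265625
Highest score → robusta.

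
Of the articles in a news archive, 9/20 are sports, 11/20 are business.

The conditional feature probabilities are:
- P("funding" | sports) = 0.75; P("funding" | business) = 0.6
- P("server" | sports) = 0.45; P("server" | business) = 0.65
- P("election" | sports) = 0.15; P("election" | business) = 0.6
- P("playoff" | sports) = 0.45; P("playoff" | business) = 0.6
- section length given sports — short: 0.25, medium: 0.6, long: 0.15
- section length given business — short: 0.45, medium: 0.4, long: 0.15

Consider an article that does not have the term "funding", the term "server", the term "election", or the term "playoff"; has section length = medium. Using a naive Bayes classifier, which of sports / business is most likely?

sports: 0.45 × (1−0.75) × (1−0.45) × (1−0.15) × (1−0.45) × 0.6 = 0.0173559375
business: 0.55 × (1−0.6) × (1−0.65) × (1−0.6) × (1−0.6) × 0.4 = 0.004928
Highest score → sports.

sports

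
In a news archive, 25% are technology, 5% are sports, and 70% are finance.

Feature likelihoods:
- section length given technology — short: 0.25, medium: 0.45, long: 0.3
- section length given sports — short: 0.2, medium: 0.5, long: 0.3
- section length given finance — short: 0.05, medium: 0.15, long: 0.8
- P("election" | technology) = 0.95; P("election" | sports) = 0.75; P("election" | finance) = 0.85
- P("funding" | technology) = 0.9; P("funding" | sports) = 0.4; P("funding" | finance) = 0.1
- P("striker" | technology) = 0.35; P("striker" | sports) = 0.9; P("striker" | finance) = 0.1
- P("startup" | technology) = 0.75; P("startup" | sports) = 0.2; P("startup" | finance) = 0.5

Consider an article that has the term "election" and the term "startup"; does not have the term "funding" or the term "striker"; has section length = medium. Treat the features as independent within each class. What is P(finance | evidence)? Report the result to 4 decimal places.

technology: 0.25 × 0.45 × 0.95 × (1−0.9) × (1−0.35) × 0.75 = 0.00521015625
sports: 0.05 × 0.5 × 0.75 × (1−0.4) × (1−0.9) × 0.2 = 0.000225
finance: 0.7 × 0.15 × 0.85 × (1−0.1) × (1−0.1) × 0.5 = 0.03614625
P(finance | x) = 0.03614625 / 0.04158140625 ≈ 0.8693

0.8693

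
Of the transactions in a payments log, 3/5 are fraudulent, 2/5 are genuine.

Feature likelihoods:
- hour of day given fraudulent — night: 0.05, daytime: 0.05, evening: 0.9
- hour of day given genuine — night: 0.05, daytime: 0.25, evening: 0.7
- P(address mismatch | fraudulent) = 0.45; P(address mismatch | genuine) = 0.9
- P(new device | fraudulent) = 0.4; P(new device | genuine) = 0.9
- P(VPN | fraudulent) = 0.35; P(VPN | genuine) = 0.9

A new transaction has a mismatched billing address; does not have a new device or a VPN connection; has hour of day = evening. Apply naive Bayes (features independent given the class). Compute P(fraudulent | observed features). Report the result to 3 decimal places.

0.974

fraudulent: 0.6 × 0.9 × 0.45 × (1−0.4) × (1−0.35) = 0.09477
genuine: 0.4 × 0.7 × 0.9 × (1−0.9) × (1−0.9) = 0.00252
P(fraudulent | x) = 0.09477 / 0.09729 ≈ 0.974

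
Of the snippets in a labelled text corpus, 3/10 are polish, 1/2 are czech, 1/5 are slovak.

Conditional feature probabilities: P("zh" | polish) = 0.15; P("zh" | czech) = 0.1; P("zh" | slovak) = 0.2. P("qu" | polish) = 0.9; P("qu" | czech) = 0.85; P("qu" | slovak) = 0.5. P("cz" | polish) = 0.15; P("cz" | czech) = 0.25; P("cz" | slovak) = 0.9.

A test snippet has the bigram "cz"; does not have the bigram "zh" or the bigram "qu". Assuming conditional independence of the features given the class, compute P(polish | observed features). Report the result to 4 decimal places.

polish: 0.3 × (1−0.15) × (1−0.9) × 0.15 = 0.003825
czech: 0.5 × (1−0.1) × (1−0.85) × 0.25 = 0.016875
slovak: 0.2 × (1−0.2) × (1−0.5) × 0.9 = 0.072
P(polish | x) = 0.003825 / 0.0927 ≈ 0.0413

0.0413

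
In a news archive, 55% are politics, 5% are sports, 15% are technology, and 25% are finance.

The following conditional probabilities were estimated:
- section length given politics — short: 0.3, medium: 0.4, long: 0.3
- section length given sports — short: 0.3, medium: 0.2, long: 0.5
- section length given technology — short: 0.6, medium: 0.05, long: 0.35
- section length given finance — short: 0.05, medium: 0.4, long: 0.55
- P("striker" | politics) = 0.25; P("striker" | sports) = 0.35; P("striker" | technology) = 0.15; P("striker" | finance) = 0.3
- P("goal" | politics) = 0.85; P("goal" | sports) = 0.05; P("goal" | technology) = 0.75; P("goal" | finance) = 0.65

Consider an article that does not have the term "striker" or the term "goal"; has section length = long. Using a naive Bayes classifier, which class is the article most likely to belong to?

finance

politics: 0.55 × 0.3 × (1−0.25) × (1−0.85) = 0.0185625
sports: 0.05 × 0.5 × (1−0.35) × (1−0.05) = 0.0154375
technology: 0.15 × 0.35 × (1−0.15) × (1−0.75) = 0.01115625
finance: 0.25 × 0.55 × (1−0.3) × (1−0.65) = 0.0336875
Highest score → finance.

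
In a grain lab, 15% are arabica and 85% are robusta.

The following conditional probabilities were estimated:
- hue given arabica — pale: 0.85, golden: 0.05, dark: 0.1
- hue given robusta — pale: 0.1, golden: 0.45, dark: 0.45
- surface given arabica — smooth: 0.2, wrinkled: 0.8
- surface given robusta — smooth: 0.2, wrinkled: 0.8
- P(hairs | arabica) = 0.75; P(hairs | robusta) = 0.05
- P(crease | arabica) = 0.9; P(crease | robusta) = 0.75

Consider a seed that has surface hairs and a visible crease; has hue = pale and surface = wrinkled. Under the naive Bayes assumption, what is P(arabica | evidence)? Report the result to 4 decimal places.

0.9643

arabica: 0.15 × 0.85 × 0.8 × 0.75 × 0.9 = 0.06885
robusta: 0.85 × 0.1 × 0.8 × 0.05 × 0.75 = 0.00255
P(arabica | x) = 0.06885 / 0.0714 ≈ 0.9643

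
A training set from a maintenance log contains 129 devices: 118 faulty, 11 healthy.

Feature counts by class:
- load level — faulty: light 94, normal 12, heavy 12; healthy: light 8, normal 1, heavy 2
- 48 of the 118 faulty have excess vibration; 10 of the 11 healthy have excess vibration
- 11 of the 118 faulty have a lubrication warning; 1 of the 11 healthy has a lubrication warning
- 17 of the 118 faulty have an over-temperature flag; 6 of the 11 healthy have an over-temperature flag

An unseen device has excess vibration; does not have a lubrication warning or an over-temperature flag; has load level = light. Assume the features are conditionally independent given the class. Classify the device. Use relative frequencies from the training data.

faulty: (118/129) × (94/118) × (48/118) × (107/118) × (101/118) ≈ 0.230059
healthy: (11/129) × (8/11) × (10/11) × (10/11) × (5/11) ≈ 0.0232966
Highest score → faulty.

faulty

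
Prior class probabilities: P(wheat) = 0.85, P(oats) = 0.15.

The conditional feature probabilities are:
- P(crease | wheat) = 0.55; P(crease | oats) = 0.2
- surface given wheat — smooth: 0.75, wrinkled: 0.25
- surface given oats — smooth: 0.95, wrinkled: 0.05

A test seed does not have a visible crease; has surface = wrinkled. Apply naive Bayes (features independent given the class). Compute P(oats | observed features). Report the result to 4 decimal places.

wheat: 0.85 × (1−0.55) × 0.25 = 0.095625
oats: 0.15 × (1−0.2) × 0.05 = 0.006
P(oats | x) = 0.006 / 0.101625 ≈ 0.0590

0.0590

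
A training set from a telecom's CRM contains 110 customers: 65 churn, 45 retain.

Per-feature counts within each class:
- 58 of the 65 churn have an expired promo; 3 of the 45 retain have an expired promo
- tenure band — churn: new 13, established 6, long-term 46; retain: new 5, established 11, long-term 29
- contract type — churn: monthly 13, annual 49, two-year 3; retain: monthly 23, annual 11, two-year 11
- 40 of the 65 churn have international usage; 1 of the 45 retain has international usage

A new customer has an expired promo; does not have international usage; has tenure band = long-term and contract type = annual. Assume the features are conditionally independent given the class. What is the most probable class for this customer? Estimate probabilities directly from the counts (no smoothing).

churn: (65/110) × (58/65) × (46/65) × (49/65) × (25/65) ≈ 0.108191
retain: (45/110) × (3/45) × (29/45) × (11/45) × (44/45) ≈ 0.00420082
Highest score → churn.

churn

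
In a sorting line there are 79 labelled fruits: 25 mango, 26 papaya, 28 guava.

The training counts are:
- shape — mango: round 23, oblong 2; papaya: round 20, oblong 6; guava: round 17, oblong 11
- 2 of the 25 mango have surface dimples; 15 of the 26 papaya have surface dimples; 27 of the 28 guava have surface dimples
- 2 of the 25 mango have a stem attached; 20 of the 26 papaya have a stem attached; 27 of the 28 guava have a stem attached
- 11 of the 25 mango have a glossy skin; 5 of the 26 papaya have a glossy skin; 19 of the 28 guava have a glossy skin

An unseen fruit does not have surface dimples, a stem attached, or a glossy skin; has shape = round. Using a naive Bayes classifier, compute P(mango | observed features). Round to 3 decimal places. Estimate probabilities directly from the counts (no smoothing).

mango: (25/79) × (23/25) × (23/25) × (23/25) × (14/25) ≈ 0.137995
papaya: (26/79) × (20/26) × (11/26) × (6/26) × (21/26) ≈ 0.0199639
guava: (28/79) × (17/28) × (1/28) × (1/28) × (9/28) ≈ 0.0000882247
P(mango | x) = 0.137995 / 0.1580471247 ≈ 0.873

0.873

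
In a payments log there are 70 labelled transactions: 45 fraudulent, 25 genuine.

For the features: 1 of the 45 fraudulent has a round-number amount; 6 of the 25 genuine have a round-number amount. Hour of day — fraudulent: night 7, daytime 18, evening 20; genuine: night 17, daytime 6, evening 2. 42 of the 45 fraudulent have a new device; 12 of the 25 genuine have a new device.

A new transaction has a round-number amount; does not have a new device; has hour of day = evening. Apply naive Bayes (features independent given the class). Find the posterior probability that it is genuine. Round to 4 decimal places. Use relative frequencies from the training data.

0.8939

fraudulent: (45/70) × (1/45) × (20/45) × (3/45) ≈ 0.00042328
genuine: (25/70) × (6/25) × (2/25) × (13/25) ≈ 0.00356571
P(genuine | x) = 0.00356571 / 0.00398899 ≈ 0.8939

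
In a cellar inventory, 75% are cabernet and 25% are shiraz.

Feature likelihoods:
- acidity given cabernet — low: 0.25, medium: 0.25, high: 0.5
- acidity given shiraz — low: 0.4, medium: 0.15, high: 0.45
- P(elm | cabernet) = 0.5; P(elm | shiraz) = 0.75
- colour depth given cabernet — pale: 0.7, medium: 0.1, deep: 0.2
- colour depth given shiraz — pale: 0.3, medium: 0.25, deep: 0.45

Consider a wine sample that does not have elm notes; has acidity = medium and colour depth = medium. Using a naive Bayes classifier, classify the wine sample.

cabernet: 0.75 × 0.25 × (1−0.5) × 0.1 = 0.009375
shiraz: 0.25 × 0.15 × (1−0.75) × 0.25 = 0.00234375
Highest score → cabernet.

cabernet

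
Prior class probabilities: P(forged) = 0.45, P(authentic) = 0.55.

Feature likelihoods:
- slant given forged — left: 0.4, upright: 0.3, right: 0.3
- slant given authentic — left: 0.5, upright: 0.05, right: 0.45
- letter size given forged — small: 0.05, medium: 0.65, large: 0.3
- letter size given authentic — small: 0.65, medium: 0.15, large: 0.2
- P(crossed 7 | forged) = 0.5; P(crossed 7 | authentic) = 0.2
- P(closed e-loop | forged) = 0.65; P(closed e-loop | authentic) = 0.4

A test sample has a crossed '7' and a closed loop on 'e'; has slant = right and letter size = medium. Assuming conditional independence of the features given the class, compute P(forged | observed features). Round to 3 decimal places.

0.906

forged: 0.45 × 0.3 × 0.65 × 0.5 × 0.65 = 0.02851875
authentic: 0.55 × 0.45 × 0.15 × 0.2 × 0.4 = 0.00297
P(forged | x) = 0.02851875 / 0.03148875 ≈ 0.906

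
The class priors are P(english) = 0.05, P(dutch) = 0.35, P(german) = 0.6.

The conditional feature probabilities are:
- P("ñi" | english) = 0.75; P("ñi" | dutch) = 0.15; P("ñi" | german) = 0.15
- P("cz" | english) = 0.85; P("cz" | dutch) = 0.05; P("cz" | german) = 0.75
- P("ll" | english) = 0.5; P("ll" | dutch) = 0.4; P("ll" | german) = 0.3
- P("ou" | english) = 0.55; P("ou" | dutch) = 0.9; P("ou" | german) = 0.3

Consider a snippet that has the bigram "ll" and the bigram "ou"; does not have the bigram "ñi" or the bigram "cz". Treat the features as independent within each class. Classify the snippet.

dutch

english: 0.05 × (1−0.75) × (1−0.85) × 0.5 × 0.55 = 0.000515625
dutch: 0.35 × (1−0.15) × (1−0.05) × 0.4 × 0.9 = 0.101745
german: 0.6 × (1−0.15) × (1−0.75) × 0.3 × 0.3 = 0.011475
Highest score → dutch.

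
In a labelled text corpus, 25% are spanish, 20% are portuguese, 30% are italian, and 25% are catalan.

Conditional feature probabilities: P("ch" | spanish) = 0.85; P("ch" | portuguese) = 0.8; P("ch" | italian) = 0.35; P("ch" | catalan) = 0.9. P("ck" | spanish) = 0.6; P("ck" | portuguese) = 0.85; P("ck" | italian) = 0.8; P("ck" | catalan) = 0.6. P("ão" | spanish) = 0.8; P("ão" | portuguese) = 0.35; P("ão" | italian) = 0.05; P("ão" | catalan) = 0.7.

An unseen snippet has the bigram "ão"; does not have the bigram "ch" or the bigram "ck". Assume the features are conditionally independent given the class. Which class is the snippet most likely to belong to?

spanish

spanish: 0.25 × (1−0.85) × (1−0.6) × 0.8 = 0.012
portuguese: 0.2 × (1−0.8) × (1−0.85) × 0.35 = 0.0021
italian: 0.3 × (1−0.35) × (1−0.8) × 0.05 = 0.00195
catalan: 0.25 × (1−0.9) × (1−0.6) × 0.7 = 0.007
Highest score → spanish.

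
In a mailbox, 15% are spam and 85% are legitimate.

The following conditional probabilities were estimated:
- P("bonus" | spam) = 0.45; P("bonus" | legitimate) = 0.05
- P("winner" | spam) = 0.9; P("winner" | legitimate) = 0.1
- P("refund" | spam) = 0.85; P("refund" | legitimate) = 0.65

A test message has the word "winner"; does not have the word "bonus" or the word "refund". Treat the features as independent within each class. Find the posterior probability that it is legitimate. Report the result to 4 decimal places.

0.7173

spam: 0.15 × (1−0.45) × 0.9 × (1−0.85) = 0.0111375
legitimate: 0.85 × (1−0.05) × 0.1 × (1−0.65) = 0.0282625
P(legitimate | x) = 0.0282625 / 0.0394 ≈ 0.7173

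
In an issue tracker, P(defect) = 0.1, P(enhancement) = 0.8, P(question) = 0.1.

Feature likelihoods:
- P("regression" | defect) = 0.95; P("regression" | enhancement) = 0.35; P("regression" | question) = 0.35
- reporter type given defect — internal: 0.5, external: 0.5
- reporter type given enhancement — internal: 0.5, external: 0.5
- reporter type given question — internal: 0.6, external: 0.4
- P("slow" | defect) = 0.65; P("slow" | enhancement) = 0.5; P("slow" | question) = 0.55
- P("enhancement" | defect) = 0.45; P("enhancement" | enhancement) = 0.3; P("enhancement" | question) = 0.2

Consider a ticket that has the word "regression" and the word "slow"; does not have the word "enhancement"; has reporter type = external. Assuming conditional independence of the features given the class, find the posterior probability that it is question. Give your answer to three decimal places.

0.085

defect: 0.1 × 0.95 × 0.5 × 0.65 × (1−0.45) = 0.01698125
enhancement: 0.8 × 0.35 × 0.5 × 0.5 × (1−0.3) = 0.049
question: 0.1 × 0.35 × 0.4 × 0.55 × (1−0.2) = 0.00616
P(question | x) = 0.00616 / 0.07214125 ≈ 0.085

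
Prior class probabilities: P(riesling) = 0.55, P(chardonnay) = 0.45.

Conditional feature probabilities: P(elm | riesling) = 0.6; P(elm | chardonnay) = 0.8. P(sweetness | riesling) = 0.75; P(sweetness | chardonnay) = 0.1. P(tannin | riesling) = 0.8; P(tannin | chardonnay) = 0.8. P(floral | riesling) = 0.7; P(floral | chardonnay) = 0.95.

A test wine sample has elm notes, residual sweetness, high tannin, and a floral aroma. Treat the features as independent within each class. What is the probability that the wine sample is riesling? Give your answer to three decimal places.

0.835

riesling: 0.55 × 0.6 × 0.75 × 0.8 × 0.7 = 0.1386
chardonnay: 0.45 × 0.8 × 0.1 × 0.8 × 0.95 = 0.02736
P(riesling | x) = 0.1386 / 0.16596 ≈ 0.835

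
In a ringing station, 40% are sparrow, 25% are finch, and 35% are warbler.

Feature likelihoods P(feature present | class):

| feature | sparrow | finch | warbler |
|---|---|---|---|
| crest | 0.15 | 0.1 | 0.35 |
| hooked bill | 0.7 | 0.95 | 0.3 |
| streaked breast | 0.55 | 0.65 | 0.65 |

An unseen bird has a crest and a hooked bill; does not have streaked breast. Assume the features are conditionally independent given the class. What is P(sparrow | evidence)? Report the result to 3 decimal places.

0.472

sparrow: 0.4 × 0.15 × 0.7 × (1−0.55) = 0.0189
finch: 0.25 × 0.1 × 0.95 × (1−0.65) = 0.0083125
warbler: 0.35 × 0.35 × 0.3 × (1−0.65) = 0.0128625
P(sparrow | x) = 0.0189 / 0.040075 ≈ 0.472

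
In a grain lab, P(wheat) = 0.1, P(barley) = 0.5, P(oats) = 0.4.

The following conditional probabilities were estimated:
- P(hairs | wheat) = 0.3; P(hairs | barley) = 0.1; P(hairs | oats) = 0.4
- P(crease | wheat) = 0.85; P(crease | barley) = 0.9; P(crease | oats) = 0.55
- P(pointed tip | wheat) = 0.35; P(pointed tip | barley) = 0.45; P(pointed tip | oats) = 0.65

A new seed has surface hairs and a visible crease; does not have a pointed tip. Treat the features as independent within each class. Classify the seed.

wheat: 0.1 × 0.3 × 0.85 × (1−0.35) = 0.016575
barley: 0.5 × 0.1 × 0.9 × (1−0.45) = 0.02475
oats: 0.4 × 0.4 × 0.55 × (1−0.65) = 0.0308
Highest score → oats.

oats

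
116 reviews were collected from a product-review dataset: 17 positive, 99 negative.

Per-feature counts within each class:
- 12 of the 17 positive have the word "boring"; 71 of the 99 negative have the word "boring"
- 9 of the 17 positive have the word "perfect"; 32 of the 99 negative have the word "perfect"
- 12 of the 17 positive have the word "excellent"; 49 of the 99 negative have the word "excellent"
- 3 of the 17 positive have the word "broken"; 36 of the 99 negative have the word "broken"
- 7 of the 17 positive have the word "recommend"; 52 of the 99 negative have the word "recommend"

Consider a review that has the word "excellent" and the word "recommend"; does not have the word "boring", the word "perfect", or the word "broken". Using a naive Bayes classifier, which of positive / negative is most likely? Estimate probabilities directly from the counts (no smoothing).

positive: (17/116) × (5/17) × (8/17) × (12/17) × (14/17) × (7/17) ≈ 0.00485527
negative: (99/116) × (28/99) × (67/99) × (49/99) × (63/99) × (52/99) ≈ 0.0270255
Highest score → negative.

negative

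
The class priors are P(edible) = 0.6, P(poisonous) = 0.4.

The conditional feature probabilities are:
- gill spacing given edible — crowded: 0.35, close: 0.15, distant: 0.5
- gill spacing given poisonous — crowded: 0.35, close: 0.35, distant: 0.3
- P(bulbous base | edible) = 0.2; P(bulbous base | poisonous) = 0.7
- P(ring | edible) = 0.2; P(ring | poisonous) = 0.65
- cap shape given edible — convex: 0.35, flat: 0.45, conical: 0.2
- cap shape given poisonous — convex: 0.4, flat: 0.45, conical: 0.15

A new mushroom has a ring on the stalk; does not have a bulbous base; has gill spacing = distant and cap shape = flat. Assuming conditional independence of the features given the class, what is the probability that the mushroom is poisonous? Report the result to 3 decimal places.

edible: 0.6 × 0.5 × (1−0.2) × 0.2 × 0.45 = 0.0216
poisonous: 0.4 × 0.3 × (1−0.7) × 0.65 × 0.45 = 0.01053
P(poisonous | x) = 0.01053 / 0.03213 ≈ 0.328

0.328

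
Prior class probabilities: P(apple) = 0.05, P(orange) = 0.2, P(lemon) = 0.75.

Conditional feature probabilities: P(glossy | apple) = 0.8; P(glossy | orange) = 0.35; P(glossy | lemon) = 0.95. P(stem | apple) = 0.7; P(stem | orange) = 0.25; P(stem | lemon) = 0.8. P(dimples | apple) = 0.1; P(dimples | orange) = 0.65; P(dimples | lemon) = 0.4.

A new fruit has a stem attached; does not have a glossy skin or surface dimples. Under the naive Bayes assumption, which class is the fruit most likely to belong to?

apple: 0.05 × (1−0.8) × 0.7 × (1−0.1) = 0.0063
orange: 0.2 × (1−0.35) × 0.25 × (1−0.65) = 0.011375
lemon: 0.75 × (1−0.95) × 0.8 × (1−0.4) = 0.018
Highest score → lemon.

lemon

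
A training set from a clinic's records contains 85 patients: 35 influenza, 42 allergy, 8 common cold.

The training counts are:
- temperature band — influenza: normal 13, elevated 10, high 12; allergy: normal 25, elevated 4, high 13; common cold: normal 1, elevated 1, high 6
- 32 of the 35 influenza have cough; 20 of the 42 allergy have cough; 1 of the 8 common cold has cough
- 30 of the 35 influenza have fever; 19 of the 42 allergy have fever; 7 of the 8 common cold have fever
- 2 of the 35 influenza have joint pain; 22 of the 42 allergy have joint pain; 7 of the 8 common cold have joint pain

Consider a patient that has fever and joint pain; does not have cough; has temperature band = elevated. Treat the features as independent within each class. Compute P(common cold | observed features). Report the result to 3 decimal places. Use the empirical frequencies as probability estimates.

influenza: (35/85) × (10/35) × (3/35) × (30/35) × (2/35) ≈ 0.000493912
allergy: (42/85) × (4/42) × (22/42) × (19/42) × (22/42) ≈ 0.00584107
common cold: (8/85) × (1/8) × (7/8) × (7/8) × (7/8) ≈ 0.00788143
P(common cold | x) = 0.00788143 / 0.014216412 ≈ 0.554

0.554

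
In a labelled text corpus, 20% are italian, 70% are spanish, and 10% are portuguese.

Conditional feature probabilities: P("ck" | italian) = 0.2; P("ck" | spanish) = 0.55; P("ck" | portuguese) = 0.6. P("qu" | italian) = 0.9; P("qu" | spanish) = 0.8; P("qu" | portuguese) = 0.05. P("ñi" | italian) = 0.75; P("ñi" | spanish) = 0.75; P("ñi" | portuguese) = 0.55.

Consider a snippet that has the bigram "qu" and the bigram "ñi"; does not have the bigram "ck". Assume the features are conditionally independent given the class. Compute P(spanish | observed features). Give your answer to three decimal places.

0.634

italian: 0.2 × (1−0.2) × 0.9 × 0.75 = 0.108
spanish: 0.7 × (1−0.55) × 0.8 × 0.75 = 0.189
portuguese: 0.1 × (1−0.6) × 0.05 × 0.55 = 0.0011
P(spanish | x) = 0.189 / 0.2981 ≈ 0.634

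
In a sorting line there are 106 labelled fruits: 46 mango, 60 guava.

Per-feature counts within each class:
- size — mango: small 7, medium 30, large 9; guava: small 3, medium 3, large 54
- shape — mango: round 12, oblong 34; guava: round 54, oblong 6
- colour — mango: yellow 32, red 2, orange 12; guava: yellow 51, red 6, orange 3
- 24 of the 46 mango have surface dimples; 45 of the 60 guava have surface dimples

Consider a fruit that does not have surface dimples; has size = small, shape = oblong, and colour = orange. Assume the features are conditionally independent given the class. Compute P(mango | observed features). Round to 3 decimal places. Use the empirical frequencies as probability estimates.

0.994

mango: (46/106) × (7/46) × (34/46) × (12/46) × (22/46) ≈ 0.00608978
guava: (60/106) × (3/60) × (6/60) × (3/60) × (15/60) ≈ 0.0000353774
P(mango | x) = 0.00608978 / 0.0061251574 ≈ 0.994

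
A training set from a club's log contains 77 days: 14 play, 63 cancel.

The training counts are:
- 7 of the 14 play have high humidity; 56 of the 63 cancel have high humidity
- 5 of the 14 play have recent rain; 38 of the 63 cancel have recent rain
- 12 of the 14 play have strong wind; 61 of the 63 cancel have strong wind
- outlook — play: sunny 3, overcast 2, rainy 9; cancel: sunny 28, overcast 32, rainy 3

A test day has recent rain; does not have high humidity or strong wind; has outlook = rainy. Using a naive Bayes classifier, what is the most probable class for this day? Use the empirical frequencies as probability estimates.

play: (14/77) × (7/14) × (5/14) × (2/14) × (9/14) ≈ 0.00298171
cancel: (63/77) × (7/63) × (38/63) × (2/63) × (3/63) ≈ 0.0000828935
Highest score → play.

play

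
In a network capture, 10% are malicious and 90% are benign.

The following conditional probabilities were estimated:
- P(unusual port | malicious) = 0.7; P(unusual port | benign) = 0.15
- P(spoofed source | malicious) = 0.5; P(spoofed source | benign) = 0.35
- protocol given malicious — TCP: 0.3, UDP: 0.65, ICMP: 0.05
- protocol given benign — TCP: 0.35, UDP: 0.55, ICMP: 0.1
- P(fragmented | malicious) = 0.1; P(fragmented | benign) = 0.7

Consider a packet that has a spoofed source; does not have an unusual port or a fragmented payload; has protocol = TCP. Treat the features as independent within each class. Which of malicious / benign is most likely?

benign

malicious: 0.1 × (1−0.7) × 0.5 × 0.3 × (1−0.1) = 0.00405
benign: 0.9 × (1−0.15) × 0.35 × 0.35 × (1−0.7) = 0.02811375
Highest score → benign.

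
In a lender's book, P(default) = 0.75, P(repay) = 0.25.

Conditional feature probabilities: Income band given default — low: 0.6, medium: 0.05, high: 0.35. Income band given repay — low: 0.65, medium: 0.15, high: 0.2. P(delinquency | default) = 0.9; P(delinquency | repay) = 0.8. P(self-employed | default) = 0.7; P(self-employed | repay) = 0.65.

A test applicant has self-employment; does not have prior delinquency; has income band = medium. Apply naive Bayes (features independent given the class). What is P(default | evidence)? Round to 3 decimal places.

0.350

default: 0.75 × 0.05 × (1−0.9) × 0.7 = 0.002625
repay: 0.25 × 0.15 × (1−0.8) × 0.65 = 0.004875
P(default | x) = 0.002625 / 0.0075 ≈ 0.350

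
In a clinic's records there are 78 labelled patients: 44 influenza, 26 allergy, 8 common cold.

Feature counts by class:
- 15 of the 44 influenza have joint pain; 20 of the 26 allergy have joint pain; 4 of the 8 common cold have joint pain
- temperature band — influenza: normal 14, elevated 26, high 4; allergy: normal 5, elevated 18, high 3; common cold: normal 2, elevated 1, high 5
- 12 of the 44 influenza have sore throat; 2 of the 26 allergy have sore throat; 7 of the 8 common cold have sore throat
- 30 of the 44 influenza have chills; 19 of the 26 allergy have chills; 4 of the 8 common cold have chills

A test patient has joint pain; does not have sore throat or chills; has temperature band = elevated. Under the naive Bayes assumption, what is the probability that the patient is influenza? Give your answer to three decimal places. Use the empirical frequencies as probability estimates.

influenza: (44/78) × (15/44) × (26/44) × (32/44) × (14/44) ≈ 0.026296
allergy: (26/78) × (20/26) × (18/26) × (24/26) × (7/26) ≈ 0.0441161
common cold: (8/78) × (4/8) × (1/8) × (1/8) × (4/8) ≈ 0.000400641
P(influenza | x) = 0.026296 / 0.070812741 ≈ 0.371

0.371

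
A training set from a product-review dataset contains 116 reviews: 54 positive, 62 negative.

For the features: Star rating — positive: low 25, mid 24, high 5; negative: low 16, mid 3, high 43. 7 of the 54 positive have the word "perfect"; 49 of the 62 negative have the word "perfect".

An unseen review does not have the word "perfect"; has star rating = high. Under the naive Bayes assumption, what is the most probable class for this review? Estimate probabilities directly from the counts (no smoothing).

negative

positive: (54/116) × (5/54) × (47/54) ≈ 0.037516
negative: (62/116) × (43/62) × (13/62) ≈ 0.0777253
Highest score → negative.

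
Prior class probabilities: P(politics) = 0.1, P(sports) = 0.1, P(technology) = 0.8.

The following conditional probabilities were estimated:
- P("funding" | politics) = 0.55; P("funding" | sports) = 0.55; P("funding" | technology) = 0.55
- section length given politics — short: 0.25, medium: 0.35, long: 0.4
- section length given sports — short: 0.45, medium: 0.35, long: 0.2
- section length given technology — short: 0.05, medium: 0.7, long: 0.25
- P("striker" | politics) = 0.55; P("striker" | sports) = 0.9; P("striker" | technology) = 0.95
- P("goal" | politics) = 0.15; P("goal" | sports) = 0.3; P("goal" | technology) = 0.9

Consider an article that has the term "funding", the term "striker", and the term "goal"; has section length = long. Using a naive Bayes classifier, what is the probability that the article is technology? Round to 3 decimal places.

politics: 0.1 × 0.55 × 0.4 × 0.55 × 0.15 = 0.001815
sports: 0.1 × 0.55 × 0.2 × 0.9 × 0.3 = 0.00297
technology: 0.8 × 0.55 × 0.25 × 0.95 × 0.9 = 0.09405
P(technology | x) = 0.09405 / 0.098835 ≈ 0.952

0.952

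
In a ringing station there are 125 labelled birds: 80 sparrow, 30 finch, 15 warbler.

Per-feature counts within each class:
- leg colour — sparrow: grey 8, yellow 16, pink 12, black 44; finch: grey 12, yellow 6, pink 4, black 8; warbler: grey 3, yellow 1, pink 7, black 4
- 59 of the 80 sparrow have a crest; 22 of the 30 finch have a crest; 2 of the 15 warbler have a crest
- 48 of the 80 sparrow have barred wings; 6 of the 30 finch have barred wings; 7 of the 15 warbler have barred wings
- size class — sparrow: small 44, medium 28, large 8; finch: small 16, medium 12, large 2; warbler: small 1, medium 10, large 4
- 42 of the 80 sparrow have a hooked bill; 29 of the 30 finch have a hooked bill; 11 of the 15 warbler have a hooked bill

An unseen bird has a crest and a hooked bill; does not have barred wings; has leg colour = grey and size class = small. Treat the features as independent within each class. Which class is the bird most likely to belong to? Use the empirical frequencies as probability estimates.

finch

sparrow: (80/125) × (8/80) × (59/80) × (32/80) × (44/80) × (42/80) = 0.0054516
finch: (30/125) × (12/30) × (22/30) × (24/30) × (16/30) × (29/30) ≈ 0.0290361
warbler: (15/125) × (3/15) × (2/15) × (8/15) × (1/15) × (11/15) ≈ 0.000083437
Highest score → finch.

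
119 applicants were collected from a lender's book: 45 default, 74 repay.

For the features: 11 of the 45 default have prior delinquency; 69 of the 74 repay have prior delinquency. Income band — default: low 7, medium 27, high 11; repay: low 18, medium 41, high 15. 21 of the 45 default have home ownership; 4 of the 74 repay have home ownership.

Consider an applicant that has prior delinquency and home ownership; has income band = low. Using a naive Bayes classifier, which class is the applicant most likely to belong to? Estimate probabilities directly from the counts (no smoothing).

default: (45/119) × (11/45) × (7/45) × (21/45) ≈ 0.00671024
repay: (74/119) × (69/74) × (18/74) × (4/74) ≈ 0.00762379
Highest score → repay.

repay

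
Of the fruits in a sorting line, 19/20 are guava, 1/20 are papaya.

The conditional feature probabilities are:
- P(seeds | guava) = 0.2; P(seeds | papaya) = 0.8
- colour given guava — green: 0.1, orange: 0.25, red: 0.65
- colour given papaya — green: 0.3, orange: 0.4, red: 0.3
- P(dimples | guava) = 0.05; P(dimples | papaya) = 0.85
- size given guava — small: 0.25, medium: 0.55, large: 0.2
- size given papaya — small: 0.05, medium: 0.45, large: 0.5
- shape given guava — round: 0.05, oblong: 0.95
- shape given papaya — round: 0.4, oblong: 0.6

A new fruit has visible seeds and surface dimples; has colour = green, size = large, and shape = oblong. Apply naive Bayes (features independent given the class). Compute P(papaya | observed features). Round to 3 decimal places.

0.944

guava: 0.95 × 0.2 × 0.1 × 0.05 × 0.2 × 0.95 = 0.0001805
papaya: 0.05 × 0.8 × 0.3 × 0.85 × 0.5 × 0.6 = 0.00306
P(papaya | x) = 0.00306 / 0.0032405 ≈ 0.944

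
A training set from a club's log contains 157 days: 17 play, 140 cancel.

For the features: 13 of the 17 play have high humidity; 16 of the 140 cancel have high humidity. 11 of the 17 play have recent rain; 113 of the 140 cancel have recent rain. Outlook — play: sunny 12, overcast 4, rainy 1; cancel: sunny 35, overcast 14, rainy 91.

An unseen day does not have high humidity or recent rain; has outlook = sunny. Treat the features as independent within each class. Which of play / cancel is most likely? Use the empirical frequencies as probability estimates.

play: (17/157) × (4/17) × (6/17) × (12/17) ≈ 0.00634739
cancel: (140/157) × (124/140) × (27/140) × (35/140) ≈ 0.0380801
Highest score → cancel.

cancel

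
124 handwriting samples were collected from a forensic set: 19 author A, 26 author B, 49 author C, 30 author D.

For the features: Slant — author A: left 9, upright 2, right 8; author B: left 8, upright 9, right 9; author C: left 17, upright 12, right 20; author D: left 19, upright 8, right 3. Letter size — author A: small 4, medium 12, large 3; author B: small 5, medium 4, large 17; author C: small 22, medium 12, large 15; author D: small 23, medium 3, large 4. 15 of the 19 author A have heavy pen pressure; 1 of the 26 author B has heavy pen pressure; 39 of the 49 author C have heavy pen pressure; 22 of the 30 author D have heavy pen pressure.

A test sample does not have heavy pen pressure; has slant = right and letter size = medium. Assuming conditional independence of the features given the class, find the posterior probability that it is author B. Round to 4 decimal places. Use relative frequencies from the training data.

author A: (19/124) × (8/19) × (12/19) × (4/19) ≈ 0.00857832
author B: (26/124) × (9/26) × (4/26) × (25/26) ≈ 0.0107368
author C: (49/124) × (20/49) × (12/49) × (10/49) ≈ 0.00806116
author D: (30/124) × (3/30) × (3/30) × (8/30) ≈ 0.000645161
P(author B | x) = 0.0107368 / 0.028021441 ≈ 0.3832

0.3832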